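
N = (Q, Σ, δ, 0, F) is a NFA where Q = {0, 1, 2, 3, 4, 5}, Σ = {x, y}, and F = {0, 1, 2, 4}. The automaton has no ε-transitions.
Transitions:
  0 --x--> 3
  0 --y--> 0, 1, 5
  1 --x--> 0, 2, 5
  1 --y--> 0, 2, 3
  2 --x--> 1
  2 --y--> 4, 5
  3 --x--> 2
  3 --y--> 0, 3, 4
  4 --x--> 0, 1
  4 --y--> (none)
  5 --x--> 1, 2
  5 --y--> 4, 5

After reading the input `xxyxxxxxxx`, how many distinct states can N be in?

Start: {0}
read x: {3}
read x: {2}
read y: {4, 5}
read x: {0, 1, 2}
read x: {0, 1, 2, 3, 5}
read x: {0, 1, 2, 3, 5}
read x: {0, 1, 2, 3, 5}
read x: {0, 1, 2, 3, 5}
read x: {0, 1, 2, 3, 5}
read x: {0, 1, 2, 3, 5}
Final reachable set {0, 1, 2, 3, 5} has 5 states.

5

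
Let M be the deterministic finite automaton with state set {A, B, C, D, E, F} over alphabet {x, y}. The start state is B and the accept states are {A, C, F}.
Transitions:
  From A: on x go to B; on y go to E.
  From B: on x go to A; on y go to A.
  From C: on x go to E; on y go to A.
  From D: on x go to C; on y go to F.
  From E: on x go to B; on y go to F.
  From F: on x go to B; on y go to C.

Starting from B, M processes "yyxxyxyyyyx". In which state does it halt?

E

B --y--> A
A --y--> E
E --x--> B
B --x--> A
A --y--> E
E --x--> B
B --y--> A
A --y--> E
E --y--> F
F --y--> C
C --x--> E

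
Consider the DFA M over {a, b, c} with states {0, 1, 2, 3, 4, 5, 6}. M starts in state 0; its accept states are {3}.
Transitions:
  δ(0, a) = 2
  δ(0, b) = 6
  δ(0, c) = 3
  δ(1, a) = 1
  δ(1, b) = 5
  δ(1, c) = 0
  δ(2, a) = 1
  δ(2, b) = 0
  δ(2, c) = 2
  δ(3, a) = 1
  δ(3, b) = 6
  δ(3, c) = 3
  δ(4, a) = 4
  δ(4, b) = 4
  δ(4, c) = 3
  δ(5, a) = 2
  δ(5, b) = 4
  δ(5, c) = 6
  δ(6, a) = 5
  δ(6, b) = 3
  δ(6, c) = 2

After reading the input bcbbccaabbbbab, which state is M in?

4

0 --b--> 6
6 --c--> 2
2 --b--> 0
0 --b--> 6
6 --c--> 2
2 --c--> 2
2 --a--> 1
1 --a--> 1
1 --b--> 5
5 --b--> 4
4 --b--> 4
4 --b--> 4
4 --a--> 4
4 --b--> 4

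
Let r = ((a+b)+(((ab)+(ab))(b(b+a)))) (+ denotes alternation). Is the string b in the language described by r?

The left alternative (a+b) matches b.

yes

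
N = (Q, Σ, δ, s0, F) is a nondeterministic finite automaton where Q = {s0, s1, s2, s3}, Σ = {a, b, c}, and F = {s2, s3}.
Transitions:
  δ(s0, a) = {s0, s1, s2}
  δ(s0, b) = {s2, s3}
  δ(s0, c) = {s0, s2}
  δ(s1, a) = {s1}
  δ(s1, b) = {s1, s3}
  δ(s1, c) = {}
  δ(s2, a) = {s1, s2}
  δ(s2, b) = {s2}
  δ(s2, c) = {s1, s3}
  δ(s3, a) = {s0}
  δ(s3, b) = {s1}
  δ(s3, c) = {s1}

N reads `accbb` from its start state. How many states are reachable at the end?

3

Start: {s0}
read a: {s0, s1, s2}
read c: {s0, s1, s2, s3}
read c: {s0, s1, s2, s3}
read b: {s1, s2, s3}
read b: {s1, s2, s3}
Final reachable set {s1, s2, s3} has 3 states.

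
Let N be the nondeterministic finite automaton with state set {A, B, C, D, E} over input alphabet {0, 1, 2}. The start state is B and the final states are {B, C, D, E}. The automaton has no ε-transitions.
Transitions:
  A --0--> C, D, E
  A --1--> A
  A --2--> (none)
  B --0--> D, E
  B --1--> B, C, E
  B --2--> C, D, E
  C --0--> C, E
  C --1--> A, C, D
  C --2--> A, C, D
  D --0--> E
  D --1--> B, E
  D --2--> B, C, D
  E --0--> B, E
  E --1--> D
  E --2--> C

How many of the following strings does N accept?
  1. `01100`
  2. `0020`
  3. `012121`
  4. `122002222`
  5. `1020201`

5

`01100`: accepted
`0020`: accepted
`012121`: accepted
`122002222`: accepted
`1020201`: accepted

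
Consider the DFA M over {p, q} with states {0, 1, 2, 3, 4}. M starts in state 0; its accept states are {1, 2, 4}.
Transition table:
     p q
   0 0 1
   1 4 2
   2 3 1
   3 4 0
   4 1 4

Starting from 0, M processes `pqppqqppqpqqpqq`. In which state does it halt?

4

0 --p--> 0
0 --q--> 1
1 --p--> 4
4 --p--> 1
1 --q--> 2
2 --q--> 1
1 --p--> 4
4 --p--> 1
1 --q--> 2
2 --p--> 3
3 --q--> 0
0 --q--> 1
1 --p--> 4
4 --q--> 4
4 --q--> 4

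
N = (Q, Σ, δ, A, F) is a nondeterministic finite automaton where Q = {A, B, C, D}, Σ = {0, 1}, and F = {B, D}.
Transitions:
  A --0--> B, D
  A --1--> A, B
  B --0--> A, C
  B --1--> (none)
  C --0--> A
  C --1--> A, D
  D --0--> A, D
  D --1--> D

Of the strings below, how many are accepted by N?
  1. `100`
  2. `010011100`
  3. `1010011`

`100`: accepted
`010011100`: accepted
`1010011`: accepted

3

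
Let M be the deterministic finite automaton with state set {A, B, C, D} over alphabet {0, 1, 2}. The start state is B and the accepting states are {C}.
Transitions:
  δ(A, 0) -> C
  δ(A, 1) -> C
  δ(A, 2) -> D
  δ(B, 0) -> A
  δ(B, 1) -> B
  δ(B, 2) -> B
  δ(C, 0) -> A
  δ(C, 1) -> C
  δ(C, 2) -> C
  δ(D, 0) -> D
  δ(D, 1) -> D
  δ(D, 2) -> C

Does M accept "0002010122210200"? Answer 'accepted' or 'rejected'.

rejected

B --0--> A
A --0--> C
C --0--> A
A --2--> D
D --0--> D
D --1--> D
D --0--> D
D --1--> D
D --2--> C
C --2--> C
C --2--> C
C --1--> C
C --0--> A
A --2--> D
D --0--> D
D --0--> D
End in state D, which is not an accepting state.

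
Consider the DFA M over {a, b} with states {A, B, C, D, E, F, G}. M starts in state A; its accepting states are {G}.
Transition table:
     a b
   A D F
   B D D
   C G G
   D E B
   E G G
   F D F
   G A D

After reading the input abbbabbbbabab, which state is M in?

F

A --a--> D
D --b--> B
B --b--> D
D --b--> B
B --a--> D
D --b--> B
B --b--> D
D --b--> B
B --b--> D
D --a--> E
E --b--> G
G --a--> A
A --b--> F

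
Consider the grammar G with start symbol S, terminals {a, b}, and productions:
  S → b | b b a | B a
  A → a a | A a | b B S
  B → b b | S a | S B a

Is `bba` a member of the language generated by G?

yes

S ⇒ bba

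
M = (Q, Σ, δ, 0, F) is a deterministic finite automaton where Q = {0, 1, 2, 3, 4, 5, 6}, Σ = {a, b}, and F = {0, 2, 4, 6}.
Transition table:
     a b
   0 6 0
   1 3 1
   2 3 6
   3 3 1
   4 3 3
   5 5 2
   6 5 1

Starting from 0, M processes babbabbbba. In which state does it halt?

0 --b--> 0
0 --a--> 6
6 --b--> 1
1 --b--> 1
1 --a--> 3
3 --b--> 1
1 --b--> 1
1 --b--> 1
1 --b--> 1
1 --a--> 3

3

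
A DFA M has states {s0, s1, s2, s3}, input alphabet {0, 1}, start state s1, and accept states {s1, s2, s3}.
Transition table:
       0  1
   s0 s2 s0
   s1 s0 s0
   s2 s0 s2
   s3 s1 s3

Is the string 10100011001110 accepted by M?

accepted

s1 --1--> s0
s0 --0--> s2
s2 --1--> s2
s2 --0--> s0
s0 --0--> s2
s2 --0--> s0
s0 --1--> s0
s0 --1--> s0
s0 --0--> s2
s2 --0--> s0
s0 --1--> s0
s0 --1--> s0
s0 --1--> s0
s0 --0--> s2
End in state s2, which is an accepting state.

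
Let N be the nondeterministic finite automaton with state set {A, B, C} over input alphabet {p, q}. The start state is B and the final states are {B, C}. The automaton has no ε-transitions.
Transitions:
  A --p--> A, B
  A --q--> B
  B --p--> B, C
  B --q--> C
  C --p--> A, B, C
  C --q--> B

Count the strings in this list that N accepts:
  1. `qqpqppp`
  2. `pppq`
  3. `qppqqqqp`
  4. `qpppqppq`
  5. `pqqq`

`qqpqppp`: accepted
`pppq`: accepted
`qppqqqqp`: accepted
`qpppqppq`: accepted
`pqqq`: accepted

5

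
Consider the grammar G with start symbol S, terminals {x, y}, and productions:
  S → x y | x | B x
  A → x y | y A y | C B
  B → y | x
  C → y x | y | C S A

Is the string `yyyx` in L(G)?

no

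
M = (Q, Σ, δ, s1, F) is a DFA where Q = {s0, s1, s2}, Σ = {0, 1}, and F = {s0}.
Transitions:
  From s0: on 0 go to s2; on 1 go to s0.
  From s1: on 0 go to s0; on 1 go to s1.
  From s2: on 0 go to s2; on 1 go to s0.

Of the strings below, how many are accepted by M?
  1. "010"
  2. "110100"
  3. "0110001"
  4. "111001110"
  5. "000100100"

1

"010": rejected
"110100": rejected
"0110001": accepted
"111001110": rejected
"000100100": rejected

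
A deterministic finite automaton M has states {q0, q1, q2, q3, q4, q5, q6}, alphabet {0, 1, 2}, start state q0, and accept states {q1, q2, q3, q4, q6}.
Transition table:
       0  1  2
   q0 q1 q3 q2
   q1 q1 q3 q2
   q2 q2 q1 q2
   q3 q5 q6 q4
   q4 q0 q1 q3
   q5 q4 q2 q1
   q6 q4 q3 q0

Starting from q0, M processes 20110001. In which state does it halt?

q3

q0 --2--> q2
q2 --0--> q2
q2 --1--> q1
q1 --1--> q3
q3 --0--> q5
q5 --0--> q4
q4 --0--> q0
q0 --1--> q3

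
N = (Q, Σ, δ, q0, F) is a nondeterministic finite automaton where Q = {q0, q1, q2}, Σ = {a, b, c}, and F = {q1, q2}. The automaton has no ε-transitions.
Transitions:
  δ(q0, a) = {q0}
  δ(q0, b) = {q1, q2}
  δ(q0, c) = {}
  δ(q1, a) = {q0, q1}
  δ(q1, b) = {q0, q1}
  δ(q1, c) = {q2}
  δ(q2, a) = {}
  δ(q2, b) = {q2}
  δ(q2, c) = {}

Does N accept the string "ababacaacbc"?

Start: {q0}
read a: {q0}
read b: {q1, q2}
read a: {q0, q1}
read b: {q0, q1, q2}
read a: {q0, q1}
read c: {q2}
read a: {}
The reachable set is empty and stays empty for the remaining 4 symbols.
Reachable ∩ accepting = {} — empty.

rejected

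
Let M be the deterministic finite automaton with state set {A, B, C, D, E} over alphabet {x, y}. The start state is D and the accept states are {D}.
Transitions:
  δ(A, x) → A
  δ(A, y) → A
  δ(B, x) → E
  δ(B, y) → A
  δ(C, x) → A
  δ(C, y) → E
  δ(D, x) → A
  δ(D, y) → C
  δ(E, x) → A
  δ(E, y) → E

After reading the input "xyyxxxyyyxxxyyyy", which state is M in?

D --x--> A
A --y--> A
A --y--> A
A --x--> A
A --x--> A
A --x--> A
A --y--> A
A --y--> A
A --y--> A
A --x--> A
A --x--> A
A --x--> A
A --y--> A
A --y--> A
A --y--> A
A --y--> A

A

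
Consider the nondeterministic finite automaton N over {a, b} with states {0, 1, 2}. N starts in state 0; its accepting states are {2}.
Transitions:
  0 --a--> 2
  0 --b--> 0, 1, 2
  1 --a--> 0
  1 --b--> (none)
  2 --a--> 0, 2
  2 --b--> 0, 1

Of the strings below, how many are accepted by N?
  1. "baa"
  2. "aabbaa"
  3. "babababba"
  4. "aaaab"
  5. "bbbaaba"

"baa": accepted
"aabbaa": accepted
"babababba": accepted
"aaaab": accepted
"bbbaaba": accepted

5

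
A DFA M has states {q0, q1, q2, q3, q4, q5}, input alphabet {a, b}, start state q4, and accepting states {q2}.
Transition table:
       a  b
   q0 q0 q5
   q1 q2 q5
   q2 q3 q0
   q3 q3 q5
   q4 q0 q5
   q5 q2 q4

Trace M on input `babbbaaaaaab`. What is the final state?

q5

q4 --b--> q5
q5 --a--> q2
q2 --b--> q0
q0 --b--> q5
q5 --b--> q4
q4 --a--> q0
q0 --a--> q0
q0 --a--> q0
q0 --a--> q0
q0 --a--> q0
q0 --a--> q0
q0 --b--> q5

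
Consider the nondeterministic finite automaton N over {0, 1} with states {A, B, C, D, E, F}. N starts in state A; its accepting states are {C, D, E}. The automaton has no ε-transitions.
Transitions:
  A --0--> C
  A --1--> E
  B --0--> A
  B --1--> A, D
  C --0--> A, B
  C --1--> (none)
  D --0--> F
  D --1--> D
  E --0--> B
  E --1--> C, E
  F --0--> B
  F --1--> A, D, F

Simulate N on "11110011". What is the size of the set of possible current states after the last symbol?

2

Start: {A}
read 1: {E}
read 1: {C, E}
read 1: {C, E}
read 1: {C, E}
read 0: {A, B}
read 0: {A, C}
read 1: {E}
read 1: {C, E}
Final reachable set {C, E} has 2 states.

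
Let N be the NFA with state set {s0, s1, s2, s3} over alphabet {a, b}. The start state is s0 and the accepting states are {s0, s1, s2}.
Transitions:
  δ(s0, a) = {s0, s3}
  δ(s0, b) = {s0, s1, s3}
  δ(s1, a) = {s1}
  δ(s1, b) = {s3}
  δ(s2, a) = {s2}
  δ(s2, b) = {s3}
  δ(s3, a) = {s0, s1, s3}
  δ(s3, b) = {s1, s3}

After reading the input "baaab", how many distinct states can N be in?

3

Start: {s0}
read b: {s0, s1, s3}
read a: {s0, s1, s3}
read a: {s0, s1, s3}
read a: {s0, s1, s3}
read b: {s0, s1, s3}
Final reachable set {s0, s1, s3} has 3 states.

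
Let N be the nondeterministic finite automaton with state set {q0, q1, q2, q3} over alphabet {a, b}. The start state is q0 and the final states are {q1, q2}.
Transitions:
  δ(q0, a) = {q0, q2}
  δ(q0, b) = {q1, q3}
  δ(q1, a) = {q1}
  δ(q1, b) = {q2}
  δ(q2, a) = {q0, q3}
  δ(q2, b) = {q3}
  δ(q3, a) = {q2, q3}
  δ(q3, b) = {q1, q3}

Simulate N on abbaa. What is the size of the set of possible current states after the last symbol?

Start: {q0}
read a: {q0, q2}
read b: {q1, q3}
read b: {q1, q2, q3}
read a: {q0, q1, q2, q3}
read a: {q0, q1, q2, q3}
Final reachable set {q0, q1, q2, q3} has 4 states.

4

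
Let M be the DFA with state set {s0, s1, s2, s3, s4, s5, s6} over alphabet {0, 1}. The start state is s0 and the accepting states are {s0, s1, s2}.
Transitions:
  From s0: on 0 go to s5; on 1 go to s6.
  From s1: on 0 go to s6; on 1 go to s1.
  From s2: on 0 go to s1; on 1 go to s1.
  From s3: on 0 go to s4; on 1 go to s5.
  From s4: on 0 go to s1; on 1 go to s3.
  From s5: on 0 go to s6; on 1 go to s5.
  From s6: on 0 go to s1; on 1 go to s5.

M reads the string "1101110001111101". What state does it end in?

s5

s0 --1--> s6
s6 --1--> s5
s5 --0--> s6
s6 --1--> s5
s5 --1--> s5
s5 --1--> s5
s5 --0--> s6
s6 --0--> s1
s1 --0--> s6
s6 --1--> s5
s5 --1--> s5
s5 --1--> s5
s5 --1--> s5
s5 --1--> s5
s5 --0--> s6
s6 --1--> s5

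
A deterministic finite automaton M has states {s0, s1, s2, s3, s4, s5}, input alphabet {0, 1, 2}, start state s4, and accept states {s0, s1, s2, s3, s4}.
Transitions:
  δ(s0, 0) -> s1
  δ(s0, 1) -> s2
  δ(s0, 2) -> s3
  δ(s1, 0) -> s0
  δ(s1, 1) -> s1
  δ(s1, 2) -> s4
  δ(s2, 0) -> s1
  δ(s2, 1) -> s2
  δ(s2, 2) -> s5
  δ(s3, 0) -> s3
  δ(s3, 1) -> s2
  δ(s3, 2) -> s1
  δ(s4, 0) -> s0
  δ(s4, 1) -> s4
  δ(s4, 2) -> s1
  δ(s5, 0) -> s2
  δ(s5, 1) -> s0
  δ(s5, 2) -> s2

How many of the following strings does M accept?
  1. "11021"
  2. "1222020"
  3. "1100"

3

"11021": accepted
"1222020": accepted
"1100": accepted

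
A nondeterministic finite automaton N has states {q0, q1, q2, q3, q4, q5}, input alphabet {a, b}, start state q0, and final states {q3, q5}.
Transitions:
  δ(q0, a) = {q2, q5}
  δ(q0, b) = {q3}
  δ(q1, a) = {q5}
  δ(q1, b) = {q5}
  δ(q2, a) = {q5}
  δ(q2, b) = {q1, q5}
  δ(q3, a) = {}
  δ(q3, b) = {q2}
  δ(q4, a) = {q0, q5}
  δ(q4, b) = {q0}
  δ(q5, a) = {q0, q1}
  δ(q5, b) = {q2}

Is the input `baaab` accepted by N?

Start: {q0}
read b: {q3}
read a: {}
The reachable set is empty and stays empty for the remaining 3 symbols.
Reachable ∩ accepting = {} — empty.

rejected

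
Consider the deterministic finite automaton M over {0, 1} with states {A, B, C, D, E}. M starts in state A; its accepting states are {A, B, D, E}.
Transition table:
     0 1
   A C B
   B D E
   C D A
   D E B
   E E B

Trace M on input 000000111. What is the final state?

B

A --0--> C
C --0--> D
D --0--> E
E --0--> E
E --0--> E
E --0--> E
E --1--> B
B --1--> E
E --1--> B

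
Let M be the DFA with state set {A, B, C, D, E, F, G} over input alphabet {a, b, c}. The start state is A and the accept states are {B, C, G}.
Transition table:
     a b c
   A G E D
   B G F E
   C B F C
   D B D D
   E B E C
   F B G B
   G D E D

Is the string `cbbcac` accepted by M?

A --c--> D
D --b--> D
D --b--> D
D --c--> D
D --a--> B
B --c--> E
End in state E, which is not an accepting state.

rejected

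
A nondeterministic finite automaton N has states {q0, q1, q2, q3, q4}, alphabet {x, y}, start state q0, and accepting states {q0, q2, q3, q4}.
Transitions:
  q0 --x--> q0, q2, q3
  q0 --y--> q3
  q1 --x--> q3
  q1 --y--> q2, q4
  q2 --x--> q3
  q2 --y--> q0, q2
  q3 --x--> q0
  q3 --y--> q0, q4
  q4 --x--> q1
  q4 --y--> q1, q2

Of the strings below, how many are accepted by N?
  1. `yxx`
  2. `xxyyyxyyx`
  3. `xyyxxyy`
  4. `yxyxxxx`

`yxx`: accepted
`xxyyyxyyx`: accepted
`xyyxxyy`: accepted
`yxyxxxx`: accepted

4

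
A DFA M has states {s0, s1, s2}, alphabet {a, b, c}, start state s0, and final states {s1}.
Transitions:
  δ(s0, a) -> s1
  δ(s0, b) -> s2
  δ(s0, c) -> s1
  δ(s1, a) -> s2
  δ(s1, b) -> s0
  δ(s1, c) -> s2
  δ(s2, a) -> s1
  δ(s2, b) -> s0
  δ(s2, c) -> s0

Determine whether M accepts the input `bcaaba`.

accepted

s0 --b--> s2
s2 --c--> s0
s0 --a--> s1
s1 --a--> s2
s2 --b--> s0
s0 --a--> s1
End in state s1, which is an accepting state.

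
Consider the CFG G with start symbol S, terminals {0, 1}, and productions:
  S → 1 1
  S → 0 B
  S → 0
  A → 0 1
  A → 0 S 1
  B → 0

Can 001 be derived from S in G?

no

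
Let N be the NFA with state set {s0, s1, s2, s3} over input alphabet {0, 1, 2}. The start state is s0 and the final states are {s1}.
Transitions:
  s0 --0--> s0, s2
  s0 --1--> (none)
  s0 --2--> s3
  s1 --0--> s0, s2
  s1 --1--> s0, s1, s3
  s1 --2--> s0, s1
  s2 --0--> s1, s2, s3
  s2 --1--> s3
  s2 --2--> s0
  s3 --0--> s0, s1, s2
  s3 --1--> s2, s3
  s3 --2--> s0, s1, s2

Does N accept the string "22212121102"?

Start: {s0}
read 2: {s3}
read 2: {s0, s1, s2}
read 2: {s0, s1, s3}
read 1: {s0, s1, s2, s3}
read 2: {s0, s1, s2, s3}
read 1: {s0, s1, s2, s3}
read 2: {s0, s1, s2, s3}
read 1: {s0, s1, s2, s3}
read 1: {s0, s1, s2, s3}
read 0: {s0, s1, s2, s3}
read 2: {s0, s1, s2, s3}
Reachable ∩ accepting = {s1} — nonempty.

accepted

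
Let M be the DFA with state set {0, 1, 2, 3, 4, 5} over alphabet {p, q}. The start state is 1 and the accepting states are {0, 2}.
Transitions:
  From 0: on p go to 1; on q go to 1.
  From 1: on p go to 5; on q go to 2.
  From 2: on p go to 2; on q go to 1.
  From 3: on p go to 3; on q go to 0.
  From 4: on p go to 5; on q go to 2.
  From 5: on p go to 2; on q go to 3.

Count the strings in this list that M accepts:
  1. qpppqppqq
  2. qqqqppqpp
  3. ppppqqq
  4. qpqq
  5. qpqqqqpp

qpppqppqq: accepted
qqqqppqpp: accepted
ppppqqq: rejected
qpqq: accepted
qpqqqqpp: accepted

4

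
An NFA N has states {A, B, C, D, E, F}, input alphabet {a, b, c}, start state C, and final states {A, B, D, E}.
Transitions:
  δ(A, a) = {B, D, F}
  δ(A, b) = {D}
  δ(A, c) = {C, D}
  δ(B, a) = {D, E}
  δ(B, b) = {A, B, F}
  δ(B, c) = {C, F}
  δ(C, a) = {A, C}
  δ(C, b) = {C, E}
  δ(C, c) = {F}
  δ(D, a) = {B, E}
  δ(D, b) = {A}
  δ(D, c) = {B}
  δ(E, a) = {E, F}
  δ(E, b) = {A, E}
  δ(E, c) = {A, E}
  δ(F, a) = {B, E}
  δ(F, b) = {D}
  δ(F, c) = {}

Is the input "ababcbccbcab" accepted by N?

accepted

Start: {C}
read a: {A, C}
read b: {C, D, E}
read a: {A, B, C, E, F}
read b: {A, B, C, D, E, F}
read c: {A, B, C, D, E, F}
read b: {A, B, C, D, E, F}
read c: {A, B, C, D, E, F}
read c: {A, B, C, D, E, F}
read b: {A, B, C, D, E, F}
read c: {A, B, C, D, E, F}
read a: {A, B, C, D, E, F}
read b: {A, B, C, D, E, F}
Reachable ∩ accepting = {A, B, D, E} — nonempty.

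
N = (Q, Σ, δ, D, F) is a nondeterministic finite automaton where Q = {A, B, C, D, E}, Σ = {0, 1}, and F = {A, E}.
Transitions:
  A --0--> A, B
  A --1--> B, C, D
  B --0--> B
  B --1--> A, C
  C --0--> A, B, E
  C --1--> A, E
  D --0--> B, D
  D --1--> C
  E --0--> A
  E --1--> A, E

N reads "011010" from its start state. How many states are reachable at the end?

4

Start: {D}
read 0: {B, D}
read 1: {A, C}
read 1: {A, B, C, D, E}
read 0: {A, B, D, E}
read 1: {A, B, C, D, E}
read 0: {A, B, D, E}
Final reachable set {A, B, D, E} has 4 states.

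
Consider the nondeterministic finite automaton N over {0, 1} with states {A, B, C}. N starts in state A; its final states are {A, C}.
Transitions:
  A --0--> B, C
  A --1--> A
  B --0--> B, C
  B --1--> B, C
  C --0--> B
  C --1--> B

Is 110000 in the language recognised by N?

Start: {A}
read 1: {A}
read 1: {A}
read 0: {B, C}
read 0: {B, C}
read 0: {B, C}
read 0: {B, C}
Reachable ∩ accepting = {C} — nonempty.

accepted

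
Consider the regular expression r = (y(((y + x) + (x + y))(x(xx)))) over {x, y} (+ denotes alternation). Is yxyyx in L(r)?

no

No split of yxyyx into u·v has y matching u and (((y+x)+(x+y))(x(xx))) matching v.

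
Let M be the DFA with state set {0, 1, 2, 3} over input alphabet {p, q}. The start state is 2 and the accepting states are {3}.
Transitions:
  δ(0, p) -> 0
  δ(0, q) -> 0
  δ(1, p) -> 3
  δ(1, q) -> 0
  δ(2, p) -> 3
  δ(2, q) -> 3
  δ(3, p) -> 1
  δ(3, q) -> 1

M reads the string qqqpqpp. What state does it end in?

0

2 --q--> 3
3 --q--> 1
1 --q--> 0
0 --p--> 0
0 --q--> 0
0 --p--> 0
0 --p--> 0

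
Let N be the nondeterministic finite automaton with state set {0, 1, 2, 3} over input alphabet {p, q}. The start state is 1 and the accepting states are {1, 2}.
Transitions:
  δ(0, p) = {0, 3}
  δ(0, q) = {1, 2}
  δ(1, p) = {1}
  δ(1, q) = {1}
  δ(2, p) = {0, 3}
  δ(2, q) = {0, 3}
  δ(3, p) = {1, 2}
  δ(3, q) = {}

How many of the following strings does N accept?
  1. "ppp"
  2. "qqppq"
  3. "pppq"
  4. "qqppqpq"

"ppp": accepted
"qqppq": accepted
"pppq": accepted
"qqppqpq": accepted

4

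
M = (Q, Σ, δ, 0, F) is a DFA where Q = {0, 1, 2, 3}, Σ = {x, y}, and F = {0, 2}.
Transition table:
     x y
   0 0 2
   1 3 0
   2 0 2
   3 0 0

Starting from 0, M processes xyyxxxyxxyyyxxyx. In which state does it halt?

0

0 --x--> 0
0 --y--> 2
2 --y--> 2
2 --x--> 0
0 --x--> 0
0 --x--> 0
0 --y--> 2
2 --x--> 0
0 --x--> 0
0 --y--> 2
2 --y--> 2
2 --y--> 2
2 --x--> 0
0 --x--> 0
0 --y--> 2
2 --x--> 0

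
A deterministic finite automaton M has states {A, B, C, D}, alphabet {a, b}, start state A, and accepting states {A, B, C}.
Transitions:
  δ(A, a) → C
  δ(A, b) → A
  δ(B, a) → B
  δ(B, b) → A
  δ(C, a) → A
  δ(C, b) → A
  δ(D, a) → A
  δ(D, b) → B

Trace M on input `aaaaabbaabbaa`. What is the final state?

A

A --a--> C
C --a--> A
A --a--> C
C --a--> A
A --a--> C
C --b--> A
A --b--> A
A --a--> C
C --a--> A
A --b--> A
A --b--> A
A --a--> C
C --a--> A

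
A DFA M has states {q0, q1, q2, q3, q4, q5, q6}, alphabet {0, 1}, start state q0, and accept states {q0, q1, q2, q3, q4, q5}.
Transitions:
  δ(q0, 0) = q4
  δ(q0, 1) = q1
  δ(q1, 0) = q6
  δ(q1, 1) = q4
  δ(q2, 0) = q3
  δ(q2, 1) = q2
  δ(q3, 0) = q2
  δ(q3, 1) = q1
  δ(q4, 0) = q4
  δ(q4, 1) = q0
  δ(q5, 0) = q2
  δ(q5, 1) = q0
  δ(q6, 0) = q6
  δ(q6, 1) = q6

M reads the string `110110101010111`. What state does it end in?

q6

q0 --1--> q1
q1 --1--> q4
q4 --0--> q4
q4 --1--> q0
q0 --1--> q1
q1 --0--> q6
q6 --1--> q6
q6 --0--> q6
q6 --1--> q6
q6 --0--> q6
q6 --1--> q6
q6 --0--> q6
q6 --1--> q6
q6 --1--> q6
q6 --1--> q6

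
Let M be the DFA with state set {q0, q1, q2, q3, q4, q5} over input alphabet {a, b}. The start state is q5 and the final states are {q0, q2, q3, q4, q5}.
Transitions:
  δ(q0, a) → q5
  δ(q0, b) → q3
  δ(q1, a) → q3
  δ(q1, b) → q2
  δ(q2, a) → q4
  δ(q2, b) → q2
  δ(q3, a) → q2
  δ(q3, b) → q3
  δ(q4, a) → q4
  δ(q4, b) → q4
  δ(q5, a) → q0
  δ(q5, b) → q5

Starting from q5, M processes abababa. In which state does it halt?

q5 --a--> q0
q0 --b--> q3
q3 --a--> q2
q2 --b--> q2
q2 --a--> q4
q4 --b--> q4
q4 --a--> q4

q4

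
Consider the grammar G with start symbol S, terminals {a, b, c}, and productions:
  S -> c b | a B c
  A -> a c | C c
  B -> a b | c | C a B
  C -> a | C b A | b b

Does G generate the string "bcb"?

no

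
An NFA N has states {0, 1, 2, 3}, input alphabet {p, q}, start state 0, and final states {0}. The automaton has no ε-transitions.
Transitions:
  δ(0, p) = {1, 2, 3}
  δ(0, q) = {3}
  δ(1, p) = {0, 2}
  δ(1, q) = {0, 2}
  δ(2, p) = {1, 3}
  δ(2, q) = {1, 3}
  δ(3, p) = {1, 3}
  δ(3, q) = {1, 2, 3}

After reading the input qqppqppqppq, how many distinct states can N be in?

Start: {0}
read q: {3}
read q: {1, 2, 3}
read p: {0, 1, 2, 3}
read p: {0, 1, 2, 3}
read q: {0, 1, 2, 3}
read p: {0, 1, 2, 3}
read p: {0, 1, 2, 3}
read q: {0, 1, 2, 3}
read p: {0, 1, 2, 3}
read p: {0, 1, 2, 3}
read q: {0, 1, 2, 3}
Final reachable set {0, 1, 2, 3} has 4 states.

4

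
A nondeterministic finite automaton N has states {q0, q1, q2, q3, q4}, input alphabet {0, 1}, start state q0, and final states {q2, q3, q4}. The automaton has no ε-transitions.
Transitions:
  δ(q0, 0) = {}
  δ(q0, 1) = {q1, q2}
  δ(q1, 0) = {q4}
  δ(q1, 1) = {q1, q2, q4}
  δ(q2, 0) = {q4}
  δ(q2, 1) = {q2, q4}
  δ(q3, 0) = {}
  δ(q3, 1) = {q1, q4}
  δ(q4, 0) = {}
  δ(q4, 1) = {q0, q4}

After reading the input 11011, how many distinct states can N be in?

4

Start: {q0}
read 1: {q1, q2}
read 1: {q1, q2, q4}
read 0: {q4}
read 1: {q0, q4}
read 1: {q0, q1, q2, q4}
Final reachable set {q0, q1, q2, q4} has 4 states.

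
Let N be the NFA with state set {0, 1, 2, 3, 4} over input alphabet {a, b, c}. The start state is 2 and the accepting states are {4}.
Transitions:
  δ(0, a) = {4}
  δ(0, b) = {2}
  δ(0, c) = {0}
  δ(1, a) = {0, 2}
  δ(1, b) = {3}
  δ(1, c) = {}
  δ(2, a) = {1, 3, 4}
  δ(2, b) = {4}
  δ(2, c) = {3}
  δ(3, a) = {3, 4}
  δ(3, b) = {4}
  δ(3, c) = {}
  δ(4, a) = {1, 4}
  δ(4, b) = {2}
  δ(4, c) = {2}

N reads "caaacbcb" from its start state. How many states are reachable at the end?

Start: {2}
read c: {3}
read a: {3, 4}
read a: {1, 3, 4}
read a: {0, 1, 2, 3, 4}
read c: {0, 2, 3}
read b: {2, 4}
read c: {2, 3}
read b: {4}
Final reachable set {4} has 1 state.

1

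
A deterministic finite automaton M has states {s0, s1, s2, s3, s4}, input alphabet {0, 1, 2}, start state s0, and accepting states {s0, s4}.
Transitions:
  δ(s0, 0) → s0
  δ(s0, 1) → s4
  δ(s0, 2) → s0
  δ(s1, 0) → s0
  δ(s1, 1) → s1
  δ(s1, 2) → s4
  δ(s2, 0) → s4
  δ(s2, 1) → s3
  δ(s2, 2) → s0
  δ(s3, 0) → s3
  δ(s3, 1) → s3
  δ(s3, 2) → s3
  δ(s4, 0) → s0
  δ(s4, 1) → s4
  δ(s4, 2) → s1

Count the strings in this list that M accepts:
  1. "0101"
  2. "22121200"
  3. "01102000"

"0101": accepted
"22121200": accepted
"01102000": accepted

3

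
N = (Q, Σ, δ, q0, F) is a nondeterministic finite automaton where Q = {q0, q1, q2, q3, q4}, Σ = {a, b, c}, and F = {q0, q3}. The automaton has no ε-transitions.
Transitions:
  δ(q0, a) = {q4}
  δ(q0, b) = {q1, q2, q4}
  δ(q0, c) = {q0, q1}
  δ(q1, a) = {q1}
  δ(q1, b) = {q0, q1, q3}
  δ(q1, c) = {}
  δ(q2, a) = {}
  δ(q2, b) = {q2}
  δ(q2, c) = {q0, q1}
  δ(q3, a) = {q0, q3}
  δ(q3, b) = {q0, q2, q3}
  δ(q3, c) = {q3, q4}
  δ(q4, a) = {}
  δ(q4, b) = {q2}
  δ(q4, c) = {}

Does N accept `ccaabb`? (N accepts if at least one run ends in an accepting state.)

Start: {q0}
read c: {q0, q1}
read c: {q0, q1}
read a: {q1, q4}
read a: {q1}
read b: {q0, q1, q3}
read b: {q0, q1, q2, q3, q4}
Reachable ∩ accepting = {q0, q3} — nonempty.

accepted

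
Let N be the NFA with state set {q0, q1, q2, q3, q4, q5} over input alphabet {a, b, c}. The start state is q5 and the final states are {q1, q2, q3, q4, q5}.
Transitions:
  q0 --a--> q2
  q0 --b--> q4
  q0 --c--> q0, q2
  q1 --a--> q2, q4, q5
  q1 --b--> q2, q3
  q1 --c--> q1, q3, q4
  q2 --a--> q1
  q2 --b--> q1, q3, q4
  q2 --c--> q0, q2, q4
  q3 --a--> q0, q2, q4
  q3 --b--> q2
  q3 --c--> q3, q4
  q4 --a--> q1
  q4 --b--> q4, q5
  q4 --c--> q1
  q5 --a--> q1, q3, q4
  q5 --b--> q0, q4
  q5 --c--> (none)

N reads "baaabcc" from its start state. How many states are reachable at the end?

Start: {q5}
read b: {q0, q4}
read a: {q1, q2}
read a: {q1, q2, q4, q5}
read a: {q1, q2, q3, q4, q5}
read b: {q0, q1, q2, q3, q4, q5}
read c: {q0, q1, q2, q3, q4}
read c: {q0, q1, q2, q3, q4}
Final reachable set {q0, q1, q2, q3, q4} has 5 states.

5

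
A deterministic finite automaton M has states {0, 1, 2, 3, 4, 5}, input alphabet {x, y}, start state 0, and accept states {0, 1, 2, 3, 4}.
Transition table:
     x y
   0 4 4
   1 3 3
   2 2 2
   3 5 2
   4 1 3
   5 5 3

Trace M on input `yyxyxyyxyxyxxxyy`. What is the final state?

0 --y--> 4
4 --y--> 3
3 --x--> 5
5 --y--> 3
3 --x--> 5
5 --y--> 3
3 --y--> 2
2 --x--> 2
2 --y--> 2
2 --x--> 2
2 --y--> 2
2 --x--> 2
2 --x--> 2
2 --x--> 2
2 --y--> 2
2 --y--> 2

2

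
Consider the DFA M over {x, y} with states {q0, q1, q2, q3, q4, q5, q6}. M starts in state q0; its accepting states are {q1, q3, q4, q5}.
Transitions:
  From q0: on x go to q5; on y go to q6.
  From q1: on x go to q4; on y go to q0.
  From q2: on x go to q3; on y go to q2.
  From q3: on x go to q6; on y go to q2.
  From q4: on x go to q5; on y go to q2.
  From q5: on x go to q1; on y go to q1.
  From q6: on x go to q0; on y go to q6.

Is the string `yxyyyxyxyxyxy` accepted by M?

q0 --y--> q6
q6 --x--> q0
q0 --y--> q6
q6 --y--> q6
q6 --y--> q6
q6 --x--> q0
q0 --y--> q6
q6 --x--> q0
q0 --y--> q6
q6 --x--> q0
q0 --y--> q6
q6 --x--> q0
q0 --y--> q6
End in state q6, which is not an accepting state.

rejected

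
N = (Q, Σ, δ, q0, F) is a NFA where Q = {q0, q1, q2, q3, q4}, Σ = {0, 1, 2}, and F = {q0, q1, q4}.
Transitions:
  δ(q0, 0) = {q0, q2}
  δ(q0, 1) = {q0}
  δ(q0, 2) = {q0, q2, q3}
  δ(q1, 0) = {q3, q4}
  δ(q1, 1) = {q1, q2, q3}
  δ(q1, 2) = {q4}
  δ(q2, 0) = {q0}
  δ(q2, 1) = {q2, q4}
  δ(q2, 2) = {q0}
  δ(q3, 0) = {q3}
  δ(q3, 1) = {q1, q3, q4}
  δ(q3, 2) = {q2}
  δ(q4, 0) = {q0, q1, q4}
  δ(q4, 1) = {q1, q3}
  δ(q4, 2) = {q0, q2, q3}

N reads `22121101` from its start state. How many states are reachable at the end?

Start: {q0}
read 2: {q0, q2, q3}
read 2: {q0, q2, q3}
read 1: {q0, q1, q2, q3, q4}
read 2: {q0, q2, q3, q4}
read 1: {q0, q1, q2, q3, q4}
read 1: {q0, q1, q2, q3, q4}
read 0: {q0, q1, q2, q3, q4}
read 1: {q0, q1, q2, q3, q4}
Final reachable set {q0, q1, q2, q3, q4} has 5 states.

5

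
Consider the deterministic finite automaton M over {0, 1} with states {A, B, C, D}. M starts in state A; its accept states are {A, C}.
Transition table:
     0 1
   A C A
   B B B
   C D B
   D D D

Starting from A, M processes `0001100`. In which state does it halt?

A --0--> C
C --0--> D
D --0--> D
D --1--> D
D --1--> D
D --0--> D
D --0--> D

D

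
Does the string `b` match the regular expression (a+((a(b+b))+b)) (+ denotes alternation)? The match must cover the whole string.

The right alternative ((a(b+b))+b) matches b.

yes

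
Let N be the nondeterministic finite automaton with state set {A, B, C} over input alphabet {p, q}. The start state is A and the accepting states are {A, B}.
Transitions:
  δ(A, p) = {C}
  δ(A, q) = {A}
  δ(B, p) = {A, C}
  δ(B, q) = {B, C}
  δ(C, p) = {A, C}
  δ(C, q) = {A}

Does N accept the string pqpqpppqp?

Start: {A}
read p: {C}
read q: {A}
read p: {C}
read q: {A}
read p: {C}
read p: {A, C}
read p: {A, C}
read q: {A}
read p: {C}
Reachable ∩ accepting = {} — empty.

rejected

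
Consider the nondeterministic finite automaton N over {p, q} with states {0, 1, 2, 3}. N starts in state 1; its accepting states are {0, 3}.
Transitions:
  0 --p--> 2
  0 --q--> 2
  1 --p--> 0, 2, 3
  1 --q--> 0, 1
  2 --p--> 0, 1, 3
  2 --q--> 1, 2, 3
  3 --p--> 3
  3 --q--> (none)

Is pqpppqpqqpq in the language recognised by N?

Start: {1}
read p: {0, 2, 3}
read q: {1, 2, 3}
read p: {0, 1, 2, 3}
read p: {0, 1, 2, 3}
read p: {0, 1, 2, 3}
read q: {0, 1, 2, 3}
read p: {0, 1, 2, 3}
read q: {0, 1, 2, 3}
read q: {0, 1, 2, 3}
read p: {0, 1, 2, 3}
read q: {0, 1, 2, 3}
Reachable ∩ accepting = {0, 3} — nonempty.

accepted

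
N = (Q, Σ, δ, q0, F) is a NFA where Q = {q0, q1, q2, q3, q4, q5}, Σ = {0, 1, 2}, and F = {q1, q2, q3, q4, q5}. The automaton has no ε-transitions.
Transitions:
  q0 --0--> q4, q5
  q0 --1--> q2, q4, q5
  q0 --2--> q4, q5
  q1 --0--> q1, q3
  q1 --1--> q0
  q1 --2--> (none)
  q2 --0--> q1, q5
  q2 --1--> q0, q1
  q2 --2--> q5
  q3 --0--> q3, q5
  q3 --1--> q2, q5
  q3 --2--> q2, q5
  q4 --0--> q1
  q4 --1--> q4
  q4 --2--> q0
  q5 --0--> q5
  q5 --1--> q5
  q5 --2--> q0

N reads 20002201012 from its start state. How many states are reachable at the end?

Start: {q0}
read 2: {q4, q5}
read 0: {q1, q5}
read 0: {q1, q3, q5}
read 0: {q1, q3, q5}
read 2: {q0, q2, q5}
read 2: {q0, q4, q5}
read 0: {q1, q4, q5}
read 1: {q0, q4, q5}
read 0: {q1, q4, q5}
read 1: {q0, q4, q5}
read 2: {q0, q4, q5}
Final reachable set {q0, q4, q5} has 3 states.

3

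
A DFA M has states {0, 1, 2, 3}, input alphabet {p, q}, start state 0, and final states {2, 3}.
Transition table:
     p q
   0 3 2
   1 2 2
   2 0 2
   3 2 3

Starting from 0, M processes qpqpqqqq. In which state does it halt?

2

0 --q--> 2
2 --p--> 0
0 --q--> 2
2 --p--> 0
0 --q--> 2
2 --q--> 2
2 --q--> 2
2 --q--> 2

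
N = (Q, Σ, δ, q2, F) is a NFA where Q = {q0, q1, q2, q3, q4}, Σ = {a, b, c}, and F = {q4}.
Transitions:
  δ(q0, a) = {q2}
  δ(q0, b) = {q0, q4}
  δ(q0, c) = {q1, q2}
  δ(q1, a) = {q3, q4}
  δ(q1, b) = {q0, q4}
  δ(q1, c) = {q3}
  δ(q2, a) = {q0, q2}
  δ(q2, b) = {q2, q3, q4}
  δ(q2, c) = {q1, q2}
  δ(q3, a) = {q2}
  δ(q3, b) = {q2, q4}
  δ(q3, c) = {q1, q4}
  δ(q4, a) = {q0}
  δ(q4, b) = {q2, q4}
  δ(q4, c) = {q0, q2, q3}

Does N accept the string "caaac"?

Start: {q2}
read c: {q1, q2}
read a: {q0, q2, q3, q4}
read a: {q0, q2}
read a: {q0, q2}
read c: {q1, q2}
Reachable ∩ accepting = {} — empty.

rejected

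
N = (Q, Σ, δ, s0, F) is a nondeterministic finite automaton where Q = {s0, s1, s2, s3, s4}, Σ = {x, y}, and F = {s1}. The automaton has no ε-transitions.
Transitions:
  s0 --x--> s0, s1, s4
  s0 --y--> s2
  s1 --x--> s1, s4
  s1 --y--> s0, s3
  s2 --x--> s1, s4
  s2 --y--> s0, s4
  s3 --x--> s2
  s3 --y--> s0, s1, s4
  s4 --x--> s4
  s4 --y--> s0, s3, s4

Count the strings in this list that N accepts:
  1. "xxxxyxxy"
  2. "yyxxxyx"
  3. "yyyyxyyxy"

"xxxxyxxy": rejected
"yyxxxyx": accepted
"yyyyxyyxy": rejected

1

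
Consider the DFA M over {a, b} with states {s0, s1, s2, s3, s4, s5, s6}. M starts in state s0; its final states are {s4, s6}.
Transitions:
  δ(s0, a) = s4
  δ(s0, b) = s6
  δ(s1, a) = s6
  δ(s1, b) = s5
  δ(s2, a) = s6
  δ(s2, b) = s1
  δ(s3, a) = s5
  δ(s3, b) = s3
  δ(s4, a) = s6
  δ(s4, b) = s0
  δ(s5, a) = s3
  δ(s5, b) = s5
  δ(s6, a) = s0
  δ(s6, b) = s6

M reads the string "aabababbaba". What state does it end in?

s0

s0 --a--> s4
s4 --a--> s6
s6 --b--> s6
s6 --a--> s0
s0 --b--> s6
s6 --a--> s0
s0 --b--> s6
s6 --b--> s6
s6 --a--> s0
s0 --b--> s6
s6 --a--> s0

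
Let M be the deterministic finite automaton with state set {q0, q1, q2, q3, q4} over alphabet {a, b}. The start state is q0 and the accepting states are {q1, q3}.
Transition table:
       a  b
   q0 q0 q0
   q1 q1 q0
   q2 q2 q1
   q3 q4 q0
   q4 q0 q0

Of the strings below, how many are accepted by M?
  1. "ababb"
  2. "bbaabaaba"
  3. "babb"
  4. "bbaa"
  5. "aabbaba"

0

"ababb": rejected
"bbaabaaba": rejected
"babb": rejected
"bbaa": rejected
"aabbaba": rejected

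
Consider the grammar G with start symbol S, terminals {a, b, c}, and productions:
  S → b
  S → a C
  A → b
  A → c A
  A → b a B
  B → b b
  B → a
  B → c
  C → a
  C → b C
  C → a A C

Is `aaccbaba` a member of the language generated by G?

S ⇒ aC ⇒ aaAC ⇒ aacAC ⇒ aaccAC ⇒ aaccbC ⇒ aaccbaAC ⇒ aaccbabC ⇒ aaccbaba

yes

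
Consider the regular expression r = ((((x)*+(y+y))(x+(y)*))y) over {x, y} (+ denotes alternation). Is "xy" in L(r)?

yes

Split as x·y: (((x)*+(y+y))(x+(y)*)) matches x and y matches y.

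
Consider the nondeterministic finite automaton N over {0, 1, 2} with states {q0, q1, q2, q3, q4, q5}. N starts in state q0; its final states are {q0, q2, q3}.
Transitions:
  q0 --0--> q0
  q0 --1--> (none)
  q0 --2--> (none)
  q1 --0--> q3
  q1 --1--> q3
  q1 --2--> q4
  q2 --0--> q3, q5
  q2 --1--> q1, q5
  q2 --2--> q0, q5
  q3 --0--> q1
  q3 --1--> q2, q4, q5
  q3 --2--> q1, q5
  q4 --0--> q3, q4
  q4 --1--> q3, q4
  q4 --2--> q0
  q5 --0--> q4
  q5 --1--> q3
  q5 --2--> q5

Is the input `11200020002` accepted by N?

rejected

Start: {q0}
read 1: {}
The reachable set is empty and stays empty for the remaining 10 symbols.
Reachable ∩ accepting = {} — empty.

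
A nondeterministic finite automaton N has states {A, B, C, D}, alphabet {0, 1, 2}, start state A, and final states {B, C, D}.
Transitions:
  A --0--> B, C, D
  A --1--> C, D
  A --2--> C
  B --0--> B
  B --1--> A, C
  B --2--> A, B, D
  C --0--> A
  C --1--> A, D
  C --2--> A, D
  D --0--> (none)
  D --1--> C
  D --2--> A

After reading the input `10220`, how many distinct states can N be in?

Start: {A}
read 1: {C, D}
read 0: {A}
read 2: {C}
read 2: {A, D}
read 0: {B, C, D}
Final reachable set {B, C, D} has 3 states.

3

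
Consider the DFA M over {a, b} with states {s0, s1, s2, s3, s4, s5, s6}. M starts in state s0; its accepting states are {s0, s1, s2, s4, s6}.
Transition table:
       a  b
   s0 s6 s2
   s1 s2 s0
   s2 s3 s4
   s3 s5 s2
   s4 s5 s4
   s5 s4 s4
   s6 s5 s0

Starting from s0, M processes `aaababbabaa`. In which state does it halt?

s0 --a--> s6
s6 --a--> s5
s5 --a--> s4
s4 --b--> s4
s4 --a--> s5
s5 --b--> s4
s4 --b--> s4
s4 --a--> s5
s5 --b--> s4
s4 --a--> s5
s5 --a--> s4

s4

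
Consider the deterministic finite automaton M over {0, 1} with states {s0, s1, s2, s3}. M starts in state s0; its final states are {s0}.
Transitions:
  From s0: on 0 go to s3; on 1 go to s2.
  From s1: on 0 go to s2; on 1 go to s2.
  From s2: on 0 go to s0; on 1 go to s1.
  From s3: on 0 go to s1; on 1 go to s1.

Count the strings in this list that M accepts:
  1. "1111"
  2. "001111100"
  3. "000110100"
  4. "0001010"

0

"1111": rejected
"001111100": rejected
"000110100": rejected
"0001010": rejected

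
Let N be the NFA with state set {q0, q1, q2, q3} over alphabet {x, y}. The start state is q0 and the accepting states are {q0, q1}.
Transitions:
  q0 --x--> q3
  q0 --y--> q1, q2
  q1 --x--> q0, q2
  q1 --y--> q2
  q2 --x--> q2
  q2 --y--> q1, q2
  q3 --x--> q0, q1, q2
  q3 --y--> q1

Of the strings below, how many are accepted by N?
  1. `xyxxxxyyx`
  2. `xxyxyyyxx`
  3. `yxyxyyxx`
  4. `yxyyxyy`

2

`xyxxxxyyx`: accepted
`xxyxyyyxx`: rejected
`yxyxyyxx`: rejected
`yxyyxyy`: accepted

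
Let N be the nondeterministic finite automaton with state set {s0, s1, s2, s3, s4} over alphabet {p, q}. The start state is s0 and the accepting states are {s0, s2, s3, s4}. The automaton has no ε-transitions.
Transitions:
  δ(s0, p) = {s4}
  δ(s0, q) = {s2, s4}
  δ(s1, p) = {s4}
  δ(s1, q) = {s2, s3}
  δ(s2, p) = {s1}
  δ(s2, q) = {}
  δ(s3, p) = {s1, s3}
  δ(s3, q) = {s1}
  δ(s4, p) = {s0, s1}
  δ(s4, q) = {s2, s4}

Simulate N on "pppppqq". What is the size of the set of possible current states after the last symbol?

2

Start: {s0}
read p: {s4}
read p: {s0, s1}
read p: {s4}
read p: {s0, s1}
read p: {s4}
read q: {s2, s4}
read q: {s2, s4}
Final reachable set {s2, s4} has 2 states.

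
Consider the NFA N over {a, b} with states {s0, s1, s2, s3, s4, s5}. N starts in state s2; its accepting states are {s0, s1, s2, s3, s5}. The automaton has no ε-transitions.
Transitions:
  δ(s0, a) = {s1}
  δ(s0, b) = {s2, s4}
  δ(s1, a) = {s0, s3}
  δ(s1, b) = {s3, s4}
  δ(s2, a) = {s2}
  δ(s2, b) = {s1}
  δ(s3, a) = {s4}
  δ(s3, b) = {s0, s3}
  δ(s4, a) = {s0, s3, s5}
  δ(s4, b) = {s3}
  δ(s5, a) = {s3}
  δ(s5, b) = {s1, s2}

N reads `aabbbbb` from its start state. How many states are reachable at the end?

5

Start: {s2}
read a: {s2}
read a: {s2}
read b: {s1}
read b: {s3, s4}
read b: {s0, s3}
read b: {s0, s2, s3, s4}
read b: {s0, s1, s2, s3, s4}
Final reachable set {s0, s1, s2, s3, s4} has 5 states.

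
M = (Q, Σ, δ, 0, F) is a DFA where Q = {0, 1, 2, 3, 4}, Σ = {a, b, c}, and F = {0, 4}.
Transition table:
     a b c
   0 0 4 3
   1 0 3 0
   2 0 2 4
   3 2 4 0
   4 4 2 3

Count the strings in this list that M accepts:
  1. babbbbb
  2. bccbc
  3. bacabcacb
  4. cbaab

1

babbbbb: rejected
bccbc: rejected
bacabcacb: accepted
cbaab: rejected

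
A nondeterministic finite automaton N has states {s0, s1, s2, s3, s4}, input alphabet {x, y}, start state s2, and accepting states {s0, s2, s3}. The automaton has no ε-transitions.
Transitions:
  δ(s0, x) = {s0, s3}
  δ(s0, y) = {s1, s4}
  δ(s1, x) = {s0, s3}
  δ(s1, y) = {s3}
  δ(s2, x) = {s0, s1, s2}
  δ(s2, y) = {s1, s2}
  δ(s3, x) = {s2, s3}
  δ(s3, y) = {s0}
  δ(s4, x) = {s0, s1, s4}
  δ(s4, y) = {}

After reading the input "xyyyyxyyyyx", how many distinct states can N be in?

Start: {s2}
read x: {s0, s1, s2}
read y: {s1, s2, s3, s4}
read y: {s0, s1, s2, s3}
read y: {s0, s1, s2, s3, s4}
read y: {s0, s1, s2, s3, s4}
read x: {s0, s1, s2, s3, s4}
read y: {s0, s1, s2, s3, s4}
read y: {s0, s1, s2, s3, s4}
read y: {s0, s1, s2, s3, s4}
read y: {s0, s1, s2, s3, s4}
read x: {s0, s1, s2, s3, s4}
Final reachable set {s0, s1, s2, s3, s4} has 5 states.

5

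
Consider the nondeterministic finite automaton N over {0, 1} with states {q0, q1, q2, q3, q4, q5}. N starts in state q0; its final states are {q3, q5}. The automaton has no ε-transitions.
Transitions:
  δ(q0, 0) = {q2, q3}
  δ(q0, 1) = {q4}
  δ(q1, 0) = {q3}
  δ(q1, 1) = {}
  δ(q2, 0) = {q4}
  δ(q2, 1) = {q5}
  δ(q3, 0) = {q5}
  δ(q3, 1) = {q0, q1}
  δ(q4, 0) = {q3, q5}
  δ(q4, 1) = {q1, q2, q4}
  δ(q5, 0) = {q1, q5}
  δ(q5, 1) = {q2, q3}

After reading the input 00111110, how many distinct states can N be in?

5

Start: {q0}
read 0: {q2, q3}
read 0: {q4, q5}
read 1: {q1, q2, q3, q4}
read 1: {q0, q1, q2, q4, q5}
read 1: {q1, q2, q3, q4, q5}
read 1: {q0, q1, q2, q3, q4, q5}
read 1: {q0, q1, q2, q3, q4, q5}
read 0: {q1, q2, q3, q4, q5}
Final reachable set {q1, q2, q3, q4, q5} has 5 states.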